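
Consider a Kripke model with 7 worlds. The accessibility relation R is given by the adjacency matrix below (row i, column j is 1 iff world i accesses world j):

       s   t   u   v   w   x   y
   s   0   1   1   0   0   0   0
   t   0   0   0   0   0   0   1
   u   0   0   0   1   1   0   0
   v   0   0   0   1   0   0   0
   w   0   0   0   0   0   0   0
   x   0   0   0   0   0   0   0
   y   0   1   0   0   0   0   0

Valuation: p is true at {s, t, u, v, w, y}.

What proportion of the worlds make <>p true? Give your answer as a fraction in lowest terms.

5/7

s: successors {t, u}; p there: t:T, u:T. ✓
t: successors {y}; p there: y:T. ✓
u: successors {v, w}; p there: v:T, w:T. ✓
v: successors {v}; p there: v:T. ✓
w: no successors, so <>p fails. ✗
x: no successors, so <>p fails. ✗
y: successors {t}; p there: t:T. ✓
That's 5 of 7 worlds, so 5/7.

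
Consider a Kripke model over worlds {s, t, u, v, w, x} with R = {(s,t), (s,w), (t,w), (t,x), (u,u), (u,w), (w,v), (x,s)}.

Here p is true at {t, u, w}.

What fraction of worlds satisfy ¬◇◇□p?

s: ◇◇□p is T. ✗
t: ◇◇□p is T. ✗
u: ◇◇□p is T. ✗
v: ◇◇□p is F. ✓
w: ◇◇□p is F. ✓
x: ◇◇□p is F. ✓
That's 3 of 6 worlds, so 3/6 = 1/2.

1/2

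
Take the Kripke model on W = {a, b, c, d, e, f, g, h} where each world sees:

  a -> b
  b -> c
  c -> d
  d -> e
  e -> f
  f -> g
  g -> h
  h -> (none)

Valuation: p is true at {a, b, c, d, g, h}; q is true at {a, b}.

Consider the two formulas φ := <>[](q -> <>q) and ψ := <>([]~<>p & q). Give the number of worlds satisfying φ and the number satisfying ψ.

7 and 0

For <>[](q -> <>q):
a: successors {b}; [](q -> <>q) there: b:T. ✓
b: successors {c}; [](q -> <>q) there: c:T. ✓
c: successors {d}; [](q -> <>q) there: d:T. ✓
d: successors {e}; [](q -> <>q) there: e:T. ✓
e: successors {f}; [](q -> <>q) there: f:T. ✓
f: successors {g}; [](q -> <>q) there: g:T. ✓
g: successors {h}; [](q -> <>q) there: h:T. ✓
h: no successors, so <>[](q -> <>q) fails. ✗
— 7 worlds.
For <>([]~<>p & q):
a: successors {b}; []~<>p & q there: b:F. ✗
b: successors {c}; []~<>p & q there: c:F. ✗
c: successors {d}; []~<>p & q there: d:F. ✗
d: successors {e}; []~<>p & q there: e:F. ✗
e: successors {f}; []~<>p & q there: f:F. ✗
f: successors {g}; []~<>p & q there: g:F. ✗
g: successors {h}; []~<>p & q there: h:F. ✗
h: no successors, so <>([]~<>p & q) fails. ✗
— 0 worlds.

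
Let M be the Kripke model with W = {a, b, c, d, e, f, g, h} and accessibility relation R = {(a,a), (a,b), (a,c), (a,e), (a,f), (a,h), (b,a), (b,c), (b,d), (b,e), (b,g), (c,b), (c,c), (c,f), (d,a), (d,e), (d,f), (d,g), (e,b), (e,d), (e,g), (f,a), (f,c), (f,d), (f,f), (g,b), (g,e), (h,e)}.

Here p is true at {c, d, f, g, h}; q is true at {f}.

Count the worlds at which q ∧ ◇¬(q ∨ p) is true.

1

a: q is F, ◇¬(q ∨ p) is T. ✗
b: q is F, ◇¬(q ∨ p) is T. ✗
c: q is F, ◇¬(q ∨ p) is T. ✗
d: q is F, ◇¬(q ∨ p) is T. ✗
e: q is F, ◇¬(q ∨ p) is T. ✗
f: q is T, ◇¬(q ∨ p) is T. ✓
g: q is F, ◇¬(q ∨ p) is T. ✗
h: q is F, ◇¬(q ∨ p) is T. ✗
Satisfying worlds: {f}.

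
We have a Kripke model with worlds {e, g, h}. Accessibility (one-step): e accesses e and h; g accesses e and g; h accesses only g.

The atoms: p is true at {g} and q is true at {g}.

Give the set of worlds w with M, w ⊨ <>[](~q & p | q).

e: successors {e, h}; [](~q & p | q) there: e:F, h:T. ✓
g: successors {e, g}; [](~q & p | q) there: e:F, g:F. ✗
h: successors {g}; [](~q & p | q) there: g:F. ✗

{e}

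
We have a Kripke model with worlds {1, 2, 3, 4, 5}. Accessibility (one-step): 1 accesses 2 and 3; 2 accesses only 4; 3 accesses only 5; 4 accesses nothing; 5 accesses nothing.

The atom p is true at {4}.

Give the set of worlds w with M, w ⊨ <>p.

1: successors {2, 3}; p there: 2:F, 3:F. ✗
2: successors {4}; p there: 4:T. ✓
3: successors {5}; p there: 5:F. ✗
4: no successors, so <>p fails. ✗
5: no successors, so <>p fails. ✗

{2}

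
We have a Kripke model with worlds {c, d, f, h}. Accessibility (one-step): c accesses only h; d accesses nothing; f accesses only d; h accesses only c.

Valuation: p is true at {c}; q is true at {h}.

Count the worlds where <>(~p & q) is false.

c: successors {h}; ~p & q there: h:T. ✓
d: no successors, so <>(~p & q) fails. ✗
f: successors {d}; ~p & q there: d:F. ✗
h: successors {c}; ~p & q there: c:F. ✗
Satisfying worlds: {c}.
So <>(~p & q) fails at the other 3 worlds.

3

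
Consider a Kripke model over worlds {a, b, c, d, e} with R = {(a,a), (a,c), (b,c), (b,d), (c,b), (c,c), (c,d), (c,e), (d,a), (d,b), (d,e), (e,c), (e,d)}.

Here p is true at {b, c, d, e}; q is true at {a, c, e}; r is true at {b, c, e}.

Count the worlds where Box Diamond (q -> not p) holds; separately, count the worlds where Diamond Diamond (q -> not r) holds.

For Box Diamond (q -> not p):
a: successors {a, c}; Diamond (q -> not p) there: a:T, c:T. ✓
b: successors {c, d}; Diamond (q -> not p) there: c:T, d:T. ✓
c: successors {b, c, d, e}; Diamond (q -> not p) there: b:T, c:T, d:T, e:T. ✓
d: successors {a, b, e}; Diamond (q -> not p) there: a:T, b:T, e:T. ✓
e: successors {c, d}; Diamond (q -> not p) there: c:T, d:T. ✓
— 5 worlds.
For Diamond Diamond (q -> not r):
a: successors {a, c}; Diamond (q -> not r) there: a:T, c:T. ✓
b: successors {c, d}; Diamond (q -> not r) there: c:T, d:T. ✓
c: successors {b, c, d, e}; Diamond (q -> not r) there: b:T, c:T, d:T, e:T. ✓
d: successors {a, b, e}; Diamond (q -> not r) there: a:T, b:T, e:T. ✓
e: successors {c, d}; Diamond (q -> not r) there: c:T, d:T. ✓
— 5 worlds.

5 and 5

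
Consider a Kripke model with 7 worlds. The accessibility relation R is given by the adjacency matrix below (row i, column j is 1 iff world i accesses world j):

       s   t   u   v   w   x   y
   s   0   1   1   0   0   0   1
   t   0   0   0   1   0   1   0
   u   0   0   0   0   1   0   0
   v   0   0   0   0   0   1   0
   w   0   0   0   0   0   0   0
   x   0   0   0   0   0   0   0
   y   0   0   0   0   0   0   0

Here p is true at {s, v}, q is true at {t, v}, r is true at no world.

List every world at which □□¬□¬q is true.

s: successors {t, u, y}; □¬□¬q there: t:F, u:F, y:T. ✗
t: successors {v, x}; □¬□¬q there: v:F, x:T. ✗
u: successors {w}; □¬□¬q there: w:T. ✓
v: successors {x}; □¬□¬q there: x:T. ✓
w: no successors, so □□¬□¬q holds vacuously. ✓
x: no successors, so □□¬□¬q holds vacuously. ✓
y: no successors, so □□¬□¬q holds vacuously. ✓

{u, v, w, x, y}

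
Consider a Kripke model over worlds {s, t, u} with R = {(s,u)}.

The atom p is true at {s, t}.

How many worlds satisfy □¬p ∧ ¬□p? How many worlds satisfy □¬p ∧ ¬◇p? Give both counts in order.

1 and 3

For □¬p ∧ ¬□p:
s: □¬p is T, ¬□p is T. ✓
t: □¬p is T, ¬□p is F. ✗
u: □¬p is T, ¬□p is F. ✗
— 1 world.
For □¬p ∧ ¬◇p:
s: □¬p is T, ¬◇p is T. ✓
t: □¬p is T, ¬◇p is T. ✓
u: □¬p is T, ¬◇p is T. ✓
— 3 worlds.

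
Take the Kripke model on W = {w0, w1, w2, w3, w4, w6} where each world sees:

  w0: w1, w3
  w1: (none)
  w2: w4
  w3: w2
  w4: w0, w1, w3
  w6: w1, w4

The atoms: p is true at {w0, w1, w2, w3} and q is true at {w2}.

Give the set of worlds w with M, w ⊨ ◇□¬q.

w0: successors {w1, w3}; □¬q there: w1:T, w3:F. ✓
w1: no successors, so ◇□¬q fails. ✗
w2: successors {w4}; □¬q there: w4:T. ✓
w3: successors {w2}; □¬q there: w2:T. ✓
w4: successors {w0, w1, w3}; □¬q there: w0:T, w1:T, w3:F. ✓
w6: successors {w1, w4}; □¬q there: w1:T, w4:T. ✓

{w0, w2, w3, w4, w6}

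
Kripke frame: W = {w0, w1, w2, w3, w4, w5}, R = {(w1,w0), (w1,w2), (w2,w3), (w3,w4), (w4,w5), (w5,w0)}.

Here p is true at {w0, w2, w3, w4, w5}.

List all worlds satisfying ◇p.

{w1, w2, w3, w4, w5}

w0: no successors, so ◇p fails. ✗
w1: successors {w0, w2}; p there: w0:T, w2:T. ✓
w2: successors {w3}; p there: w3:T. ✓
w3: successors {w4}; p there: w4:T. ✓
w4: successors {w5}; p there: w5:T. ✓
w5: successors {w0}; p there: w0:T. ✓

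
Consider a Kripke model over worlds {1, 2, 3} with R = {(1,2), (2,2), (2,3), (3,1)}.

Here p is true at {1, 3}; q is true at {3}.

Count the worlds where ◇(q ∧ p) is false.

2

1: successors {2}; q ∧ p there: 2:F. ✗
2: successors {2, 3}; q ∧ p there: 2:F, 3:T. ✓
3: successors {1}; q ∧ p there: 1:F. ✗
Satisfying worlds: {2}.
So ◇(q ∧ p) fails at the other 2 worlds.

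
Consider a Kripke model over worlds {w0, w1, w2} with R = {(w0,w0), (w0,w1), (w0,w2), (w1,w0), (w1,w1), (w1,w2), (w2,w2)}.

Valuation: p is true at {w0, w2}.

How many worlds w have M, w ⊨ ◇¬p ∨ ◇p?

3

w0: ◇¬p is T, ◇p is T. ✓
w1: ◇¬p is T, ◇p is T. ✓
w2: ◇¬p is F, ◇p is T. ✓
Satisfying worlds: {w0, w1, w2}.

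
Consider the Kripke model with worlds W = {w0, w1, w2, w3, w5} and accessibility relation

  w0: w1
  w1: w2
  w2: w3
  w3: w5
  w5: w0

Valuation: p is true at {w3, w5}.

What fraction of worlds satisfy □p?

2/5

w0: successors {w1}; p there: w1:F. ✗
w1: successors {w2}; p there: w2:F. ✗
w2: successors {w3}; p there: w3:T. ✓
w3: successors {w5}; p there: w5:T. ✓
w5: successors {w0}; p there: w0:F. ✗
That's 2 of 5 worlds, so 2/5.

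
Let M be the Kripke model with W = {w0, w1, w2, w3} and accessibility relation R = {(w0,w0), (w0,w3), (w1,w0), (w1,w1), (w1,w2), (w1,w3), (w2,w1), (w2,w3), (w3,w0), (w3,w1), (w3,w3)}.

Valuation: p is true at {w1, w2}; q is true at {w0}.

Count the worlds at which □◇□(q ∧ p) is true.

0

w0: successors {w0, w3}; ◇□(q ∧ p) there: w0:F, w3:F. ✗
w1: successors {w0, w1, w2, w3}; ◇□(q ∧ p) there: w0:F, w1:F, w2:F, w3:F. ✗
w2: successors {w1, w3}; ◇□(q ∧ p) there: w1:F, w3:F. ✗
w3: successors {w0, w1, w3}; ◇□(q ∧ p) there: w0:F, w1:F, w3:F. ✗
Satisfying worlds: ∅.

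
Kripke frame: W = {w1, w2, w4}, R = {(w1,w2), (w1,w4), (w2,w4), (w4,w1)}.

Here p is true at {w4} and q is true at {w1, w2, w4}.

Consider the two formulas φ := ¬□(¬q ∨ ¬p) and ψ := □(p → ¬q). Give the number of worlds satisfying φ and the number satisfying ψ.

2 and 1

For ¬□(¬q ∨ ¬p):
w1: □(¬q ∨ ¬p) is F. ✓
w2: □(¬q ∨ ¬p) is F. ✓
w4: □(¬q ∨ ¬p) is T. ✗
— 2 worlds.
For □(p → ¬q):
w1: successors {w2, w4}; p → ¬q there: w2:T, w4:F. ✗
w2: successors {w4}; p → ¬q there: w4:F. ✗
w4: successors {w1}; p → ¬q there: w1:T. ✓
— 1 world.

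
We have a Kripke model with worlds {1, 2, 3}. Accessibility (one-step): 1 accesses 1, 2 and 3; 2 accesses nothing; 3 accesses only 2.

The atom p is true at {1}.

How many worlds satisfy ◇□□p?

2

1: successors {1, 2, 3}; □□p there: 1:F, 2:T, 3:T. ✓
2: no successors, so ◇□□p fails. ✗
3: successors {2}; □□p there: 2:T. ✓
Satisfying worlds: {1, 3}.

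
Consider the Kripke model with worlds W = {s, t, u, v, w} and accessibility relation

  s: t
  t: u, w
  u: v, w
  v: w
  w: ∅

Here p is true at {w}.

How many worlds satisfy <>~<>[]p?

3

s: successors {t}; ~<>[]p there: t:F. ✗
t: successors {u, w}; ~<>[]p there: u:F, w:T. ✓
u: successors {v, w}; ~<>[]p there: v:F, w:T. ✓
v: successors {w}; ~<>[]p there: w:T. ✓
w: no successors, so <>~<>[]p fails. ✗
Satisfying worlds: {t, u, v}.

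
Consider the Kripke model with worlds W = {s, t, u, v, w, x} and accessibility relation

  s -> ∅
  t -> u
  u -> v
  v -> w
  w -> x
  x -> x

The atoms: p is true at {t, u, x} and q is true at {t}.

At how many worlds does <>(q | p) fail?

3

s: no successors, so <>(q | p) fails. ✗
t: successors {u}; q | p there: u:T. ✓
u: successors {v}; q | p there: v:F. ✗
v: successors {w}; q | p there: w:F. ✗
w: successors {x}; q | p there: x:T. ✓
x: successors {x}; q | p there: x:T. ✓
Satisfying worlds: {t, w, x}.
So <>(q | p) fails at the other 3 worlds.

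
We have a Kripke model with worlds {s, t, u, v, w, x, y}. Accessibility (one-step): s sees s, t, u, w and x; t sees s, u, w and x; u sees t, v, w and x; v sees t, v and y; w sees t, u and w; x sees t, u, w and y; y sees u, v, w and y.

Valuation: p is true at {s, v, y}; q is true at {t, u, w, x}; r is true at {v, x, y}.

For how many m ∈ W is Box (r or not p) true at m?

5

s: successors {s, t, u, w, x}; r or not p there: s:F, t:T, u:T, w:T, x:T. ✗
t: successors {s, u, w, x}; r or not p there: s:F, u:T, w:T, x:T. ✗
u: successors {t, v, w, x}; r or not p there: t:T, v:T, w:T, x:T. ✓
v: successors {t, v, y}; r or not p there: t:T, v:T, y:T. ✓
w: successors {t, u, w}; r or not p there: t:T, u:T, w:T. ✓
x: successors {t, u, w, y}; r or not p there: t:T, u:T, w:T, y:T. ✓
y: successors {u, v, w, y}; r or not p there: u:T, v:T, w:T, y:T. ✓
Satisfying worlds: {u, v, w, x, y}.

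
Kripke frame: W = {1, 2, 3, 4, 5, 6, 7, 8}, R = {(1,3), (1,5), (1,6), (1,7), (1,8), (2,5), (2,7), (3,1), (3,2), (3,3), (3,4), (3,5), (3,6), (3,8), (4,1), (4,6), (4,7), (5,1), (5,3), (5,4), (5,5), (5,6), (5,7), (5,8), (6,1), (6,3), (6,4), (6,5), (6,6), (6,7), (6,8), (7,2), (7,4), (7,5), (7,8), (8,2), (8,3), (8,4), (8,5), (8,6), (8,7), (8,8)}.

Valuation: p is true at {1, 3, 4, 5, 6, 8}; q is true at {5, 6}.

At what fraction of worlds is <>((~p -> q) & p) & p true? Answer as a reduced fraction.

1: <>((~p -> q) & p) is T, p is T. ✓
2: <>((~p -> q) & p) is T, p is F. ✗
3: <>((~p -> q) & p) is T, p is T. ✓
4: <>((~p -> q) & p) is T, p is T. ✓
5: <>((~p -> q) & p) is T, p is T. ✓
6: <>((~p -> q) & p) is T, p is T. ✓
7: <>((~p -> q) & p) is T, p is F. ✗
8: <>((~p -> q) & p) is T, p is T. ✓
That's 6 of 8 worlds, so 6/8 = 3/4.

3/4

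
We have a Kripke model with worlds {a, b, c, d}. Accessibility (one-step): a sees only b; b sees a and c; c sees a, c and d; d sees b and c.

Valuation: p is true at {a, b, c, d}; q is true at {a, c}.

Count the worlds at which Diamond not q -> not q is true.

2

a: Diamond not q is T, not q is F. ✗
b: Diamond not q is F, not q is T. ✓
c: Diamond not q is T, not q is F. ✗
d: Diamond not q is T, not q is T. ✓
Satisfying worlds: {b, d}.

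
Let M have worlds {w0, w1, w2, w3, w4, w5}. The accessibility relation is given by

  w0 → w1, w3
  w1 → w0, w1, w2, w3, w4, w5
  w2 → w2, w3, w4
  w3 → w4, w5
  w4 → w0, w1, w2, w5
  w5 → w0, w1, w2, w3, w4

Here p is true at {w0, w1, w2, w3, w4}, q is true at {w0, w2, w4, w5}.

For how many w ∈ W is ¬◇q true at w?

w0: ◇q is F. ✓
w1: ◇q is T. ✗
w2: ◇q is T. ✗
w3: ◇q is T. ✗
w4: ◇q is T. ✗
w5: ◇q is T. ✗
Satisfying worlds: {w0}.

1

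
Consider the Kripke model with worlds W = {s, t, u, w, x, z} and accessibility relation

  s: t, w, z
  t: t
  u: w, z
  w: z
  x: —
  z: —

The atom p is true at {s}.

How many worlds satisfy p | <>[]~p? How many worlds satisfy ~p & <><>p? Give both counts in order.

For p | <>[]~p:
s: p is T, <>[]~p is T. ✓
t: p is F, <>[]~p is T. ✓
u: p is F, <>[]~p is T. ✓
w: p is F, <>[]~p is T. ✓
x: p is F, <>[]~p is F. ✗
z: p is F, <>[]~p is F. ✗
— 4 worlds.
For ~p & <><>p:
s: ~p is F, <><>p is F. ✗
t: ~p is T, <><>p is F. ✗
u: ~p is T, <><>p is F. ✗
w: ~p is T, <><>p is F. ✗
x: ~p is T, <><>p is F. ✗
z: ~p is T, <><>p is F. ✗
— 0 worlds.

4 and 0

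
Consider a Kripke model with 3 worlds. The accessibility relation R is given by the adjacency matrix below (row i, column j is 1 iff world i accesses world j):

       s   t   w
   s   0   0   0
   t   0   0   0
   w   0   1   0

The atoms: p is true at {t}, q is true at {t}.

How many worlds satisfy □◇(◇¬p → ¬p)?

2

s: no successors, so □◇(◇¬p → ¬p) holds vacuously. ✓
t: no successors, so □◇(◇¬p → ¬p) holds vacuously. ✓
w: successors {t}; ◇(◇¬p → ¬p) there: t:F. ✗
Satisfying worlds: {s, t}.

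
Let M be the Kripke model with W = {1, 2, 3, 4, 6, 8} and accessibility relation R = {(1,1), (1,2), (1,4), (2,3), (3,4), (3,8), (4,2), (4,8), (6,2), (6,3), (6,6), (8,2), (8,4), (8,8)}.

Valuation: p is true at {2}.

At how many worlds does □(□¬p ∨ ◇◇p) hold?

1: successors {1, 2, 4}; □¬p ∨ ◇◇p there: 1:T, 2:T, 4:T. ✓
2: successors {3}; □¬p ∨ ◇◇p there: 3:T. ✓
3: successors {4, 8}; □¬p ∨ ◇◇p there: 4:T, 8:T. ✓
4: successors {2, 8}; □¬p ∨ ◇◇p there: 2:T, 8:T. ✓
6: successors {2, 3, 6}; □¬p ∨ ◇◇p there: 2:T, 3:T, 6:T. ✓
8: successors {2, 4, 8}; □¬p ∨ ◇◇p there: 2:T, 4:T, 8:T. ✓
Satisfying worlds: {1, 2, 3, 4, 6, 8}.

6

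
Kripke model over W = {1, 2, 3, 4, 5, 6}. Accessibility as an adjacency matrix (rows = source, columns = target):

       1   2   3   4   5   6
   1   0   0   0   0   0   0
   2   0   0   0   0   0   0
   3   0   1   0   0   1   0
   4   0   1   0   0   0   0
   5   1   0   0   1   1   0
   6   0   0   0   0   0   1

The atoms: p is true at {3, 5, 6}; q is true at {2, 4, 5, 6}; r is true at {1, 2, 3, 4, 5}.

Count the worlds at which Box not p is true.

1: no successors, so Box not p holds vacuously. ✓
2: no successors, so Box not p holds vacuously. ✓
3: successors {2, 5}; not p there: 2:T, 5:F. ✗
4: successors {2}; not p there: 2:T. ✓
5: successors {1, 4, 5}; not p there: 1:T, 4:T, 5:F. ✗
6: successors {6}; not p there: 6:F. ✗
Satisfying worlds: {1, 2, 4}.

3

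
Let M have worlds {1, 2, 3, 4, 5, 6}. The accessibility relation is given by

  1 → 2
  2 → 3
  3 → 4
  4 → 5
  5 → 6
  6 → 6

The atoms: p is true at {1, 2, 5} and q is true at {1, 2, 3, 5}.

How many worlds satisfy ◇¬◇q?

1: successors {2}; ¬◇q there: 2:F. ✗
2: successors {3}; ¬◇q there: 3:T. ✓
3: successors {4}; ¬◇q there: 4:F. ✗
4: successors {5}; ¬◇q there: 5:T. ✓
5: successors {6}; ¬◇q there: 6:T. ✓
6: successors {6}; ¬◇q there: 6:T. ✓
Satisfying worlds: {2, 4, 5, 6}.

4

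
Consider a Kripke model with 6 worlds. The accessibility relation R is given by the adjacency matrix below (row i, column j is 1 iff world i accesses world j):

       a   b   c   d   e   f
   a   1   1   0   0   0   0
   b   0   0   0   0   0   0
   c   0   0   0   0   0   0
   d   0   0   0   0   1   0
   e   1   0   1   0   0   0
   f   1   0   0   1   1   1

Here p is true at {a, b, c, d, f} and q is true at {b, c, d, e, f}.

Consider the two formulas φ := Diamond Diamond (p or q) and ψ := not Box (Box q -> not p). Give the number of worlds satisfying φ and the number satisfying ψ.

For Diamond Diamond (p or q):
a: successors {a, b}; Diamond (p or q) there: a:T, b:F. ✓
b: no successors, so Diamond Diamond (p or q) fails. ✗
c: no successors, so Diamond Diamond (p or q) fails. ✗
d: successors {e}; Diamond (p or q) there: e:T. ✓
e: successors {a, c}; Diamond (p or q) there: a:T, c:F. ✓
f: successors {a, d, e, f}; Diamond (p or q) there: a:T, d:T, e:T, f:T. ✓
— 4 worlds.
For not Box (Box q -> not p):
a: Box (Box q -> not p) is F. ✓
b: Box (Box q -> not p) is T. ✗
c: Box (Box q -> not p) is T. ✗
d: Box (Box q -> not p) is T. ✗
e: Box (Box q -> not p) is F. ✓
f: Box (Box q -> not p) is F. ✓
— 3 worlds.

4 and 3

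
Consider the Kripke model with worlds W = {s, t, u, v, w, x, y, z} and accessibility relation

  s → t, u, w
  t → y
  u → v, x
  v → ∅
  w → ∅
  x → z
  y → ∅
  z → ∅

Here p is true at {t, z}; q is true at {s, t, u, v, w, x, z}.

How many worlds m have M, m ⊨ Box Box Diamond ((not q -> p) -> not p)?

6

s: successors {t, u, w}; Box Diamond ((not q -> p) -> not p) there: t:F, u:F, w:T. ✗
t: successors {y}; Box Diamond ((not q -> p) -> not p) there: y:T. ✓
u: successors {v, x}; Box Diamond ((not q -> p) -> not p) there: v:T, x:F. ✗
v: no successors, so Box Box Diamond ((not q -> p) -> not p) holds vacuously. ✓
w: no successors, so Box Box Diamond ((not q -> p) -> not p) holds vacuously. ✓
x: successors {z}; Box Diamond ((not q -> p) -> not p) there: z:T. ✓
y: no successors, so Box Box Diamond ((not q -> p) -> not p) holds vacuously. ✓
z: no successors, so Box Box Diamond ((not q -> p) -> not p) holds vacuously. ✓
Satisfying worlds: {t, v, w, x, y, z}.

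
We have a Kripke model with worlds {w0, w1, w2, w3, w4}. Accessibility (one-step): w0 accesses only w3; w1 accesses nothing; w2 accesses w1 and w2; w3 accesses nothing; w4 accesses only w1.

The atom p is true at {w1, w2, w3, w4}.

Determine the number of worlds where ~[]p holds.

0

w0: []p is T. ✗
w1: []p is T. ✗
w2: []p is T. ✗
w3: []p is T. ✗
w4: []p is T. ✗
Satisfying worlds: ∅.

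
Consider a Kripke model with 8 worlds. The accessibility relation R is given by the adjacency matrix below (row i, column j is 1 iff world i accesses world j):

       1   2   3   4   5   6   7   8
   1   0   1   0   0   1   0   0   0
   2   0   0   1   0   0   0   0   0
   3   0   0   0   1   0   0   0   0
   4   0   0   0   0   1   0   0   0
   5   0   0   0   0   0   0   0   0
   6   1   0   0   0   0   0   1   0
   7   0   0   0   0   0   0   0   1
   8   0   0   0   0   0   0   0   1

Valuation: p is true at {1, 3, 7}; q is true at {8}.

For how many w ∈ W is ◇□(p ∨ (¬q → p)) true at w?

5

1: successors {2, 5}; □(p ∨ (¬q → p)) there: 2:T, 5:T. ✓
2: successors {3}; □(p ∨ (¬q → p)) there: 3:F. ✗
3: successors {4}; □(p ∨ (¬q → p)) there: 4:F. ✗
4: successors {5}; □(p ∨ (¬q → p)) there: 5:T. ✓
5: no successors, so ◇□(p ∨ (¬q → p)) fails. ✗
6: successors {1, 7}; □(p ∨ (¬q → p)) there: 1:F, 7:T. ✓
7: successors {8}; □(p ∨ (¬q → p)) there: 8:T. ✓
8: successors {8}; □(p ∨ (¬q → p)) there: 8:T. ✓
Satisfying worlds: {1, 4, 6, 7, 8}.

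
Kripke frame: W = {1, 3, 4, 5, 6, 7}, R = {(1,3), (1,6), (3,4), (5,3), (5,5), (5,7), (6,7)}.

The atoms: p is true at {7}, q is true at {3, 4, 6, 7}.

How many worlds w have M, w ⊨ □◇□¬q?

1: successors {3, 6}; ◇□¬q there: 3:T, 6:T. ✓
3: successors {4}; ◇□¬q there: 4:F. ✗
4: no successors, so □◇□¬q holds vacuously. ✓
5: successors {3, 5, 7}; ◇□¬q there: 3:T, 5:T, 7:F. ✗
6: successors {7}; ◇□¬q there: 7:F. ✗
7: no successors, so □◇□¬q holds vacuously. ✓
Satisfying worlds: {1, 4, 7}.

3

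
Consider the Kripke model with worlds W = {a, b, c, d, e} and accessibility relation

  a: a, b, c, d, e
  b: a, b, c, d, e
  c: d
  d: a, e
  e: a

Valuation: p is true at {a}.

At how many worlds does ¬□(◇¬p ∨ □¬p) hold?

a: □(◇¬p ∨ □¬p) is F. ✓
b: □(◇¬p ∨ □¬p) is F. ✓
c: □(◇¬p ∨ □¬p) is T. ✗
d: □(◇¬p ∨ □¬p) is F. ✓
e: □(◇¬p ∨ □¬p) is T. ✗
Satisfying worlds: {a, b, d}.

3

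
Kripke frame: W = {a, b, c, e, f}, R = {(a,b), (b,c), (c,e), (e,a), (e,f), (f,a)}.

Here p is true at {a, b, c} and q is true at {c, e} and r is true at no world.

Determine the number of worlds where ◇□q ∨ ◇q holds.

a: ◇□q is T, ◇q is F. ✓
b: ◇□q is T, ◇q is T. ✓
c: ◇□q is F, ◇q is T. ✓
e: ◇□q is F, ◇q is F. ✗
f: ◇□q is F, ◇q is F. ✗
Satisfying worlds: {a, b, c}.

3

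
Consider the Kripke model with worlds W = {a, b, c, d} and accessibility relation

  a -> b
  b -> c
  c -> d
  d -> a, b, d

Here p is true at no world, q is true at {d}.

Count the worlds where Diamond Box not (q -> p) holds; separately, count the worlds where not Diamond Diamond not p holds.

For Diamond Box not (q -> p):
a: successors {b}; Box not (q -> p) there: b:F. ✗
b: successors {c}; Box not (q -> p) there: c:T. ✓
c: successors {d}; Box not (q -> p) there: d:F. ✗
d: successors {a, b, d}; Box not (q -> p) there: a:F, b:F, d:F. ✗
— 1 world.
For not Diamond Diamond not p:
a: Diamond Diamond not p is T. ✗
b: Diamond Diamond not p is T. ✗
c: Diamond Diamond not p is T. ✗
d: Diamond Diamond not p is T. ✗
— 0 worlds.

1 and 0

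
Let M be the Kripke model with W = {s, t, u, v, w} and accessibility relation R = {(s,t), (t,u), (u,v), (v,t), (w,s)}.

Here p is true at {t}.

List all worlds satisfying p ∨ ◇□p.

s: p is F, ◇□p is F. ✗
t: p is T, ◇□p is F. ✓
u: p is F, ◇□p is T. ✓
v: p is F, ◇□p is F. ✗
w: p is F, ◇□p is T. ✓

{t, u, w}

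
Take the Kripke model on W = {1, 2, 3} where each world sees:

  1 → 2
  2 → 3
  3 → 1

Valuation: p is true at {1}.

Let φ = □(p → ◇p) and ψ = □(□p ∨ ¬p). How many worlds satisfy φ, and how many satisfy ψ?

For □(p → ◇p):
1: successors {2}; p → ◇p there: 2:T. ✓
2: successors {3}; p → ◇p there: 3:T. ✓
3: successors {1}; p → ◇p there: 1:F. ✗
— 2 worlds.
For □(□p ∨ ¬p):
1: successors {2}; □p ∨ ¬p there: 2:T. ✓
2: successors {3}; □p ∨ ¬p there: 3:T. ✓
3: successors {1}; □p ∨ ¬p there: 1:F. ✗
— 2 worlds.

2 and 2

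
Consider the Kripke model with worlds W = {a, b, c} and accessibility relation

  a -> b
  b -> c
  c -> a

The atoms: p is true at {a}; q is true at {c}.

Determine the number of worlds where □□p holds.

1

a: successors {b}; □p there: b:F. ✗
b: successors {c}; □p there: c:T. ✓
c: successors {a}; □p there: a:F. ✗
Satisfying worlds: {b}.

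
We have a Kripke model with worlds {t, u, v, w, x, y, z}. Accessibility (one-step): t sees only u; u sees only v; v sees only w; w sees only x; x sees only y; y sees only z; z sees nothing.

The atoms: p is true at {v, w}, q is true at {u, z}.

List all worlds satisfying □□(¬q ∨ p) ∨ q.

t: □□(¬q ∨ p) is T, q is F. ✓
u: □□(¬q ∨ p) is T, q is T. ✓
v: □□(¬q ∨ p) is T, q is F. ✓
w: □□(¬q ∨ p) is T, q is F. ✓
x: □□(¬q ∨ p) is F, q is F. ✗
y: □□(¬q ∨ p) is T, q is F. ✓
z: □□(¬q ∨ p) is T, q is T. ✓

{t, u, v, w, y, z}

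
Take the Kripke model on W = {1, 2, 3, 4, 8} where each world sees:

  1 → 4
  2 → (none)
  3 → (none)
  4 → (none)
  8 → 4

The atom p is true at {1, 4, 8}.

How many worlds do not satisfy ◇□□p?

3

1: successors {4}; □□p there: 4:T. ✓
2: no successors, so ◇□□p fails. ✗
3: no successors, so ◇□□p fails. ✗
4: no successors, so ◇□□p fails. ✗
8: successors {4}; □□p there: 4:T. ✓
Satisfying worlds: {1, 8}.
So ◇□□p fails at the other 3 worlds.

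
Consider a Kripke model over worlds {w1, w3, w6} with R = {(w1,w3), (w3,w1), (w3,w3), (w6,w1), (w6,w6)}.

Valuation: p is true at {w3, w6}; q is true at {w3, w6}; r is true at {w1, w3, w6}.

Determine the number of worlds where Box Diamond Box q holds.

1

w1: successors {w3}; Diamond Box q there: w3:T. ✓
w3: successors {w1, w3}; Diamond Box q there: w1:F, w3:T. ✗
w6: successors {w1, w6}; Diamond Box q there: w1:F, w6:T. ✗
Satisfying worlds: {w1}.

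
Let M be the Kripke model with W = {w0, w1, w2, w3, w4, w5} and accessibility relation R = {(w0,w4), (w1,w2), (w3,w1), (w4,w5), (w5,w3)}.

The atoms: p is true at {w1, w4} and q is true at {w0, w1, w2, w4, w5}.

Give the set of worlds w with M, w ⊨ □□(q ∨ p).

w0: successors {w4}; □(q ∨ p) there: w4:T. ✓
w1: successors {w2}; □(q ∨ p) there: w2:T. ✓
w2: no successors, so □□(q ∨ p) holds vacuously. ✓
w3: successors {w1}; □(q ∨ p) there: w1:T. ✓
w4: successors {w5}; □(q ∨ p) there: w5:F. ✗
w5: successors {w3}; □(q ∨ p) there: w3:T. ✓

{w0, w1, w2, w3, w5}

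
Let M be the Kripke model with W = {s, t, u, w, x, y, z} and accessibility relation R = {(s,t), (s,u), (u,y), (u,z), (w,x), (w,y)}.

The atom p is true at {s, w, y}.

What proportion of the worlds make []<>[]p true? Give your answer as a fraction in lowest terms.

4/7

s: successors {t, u}; <>[]p there: t:F, u:T. ✗
t: no successors, so []<>[]p holds vacuously. ✓
u: successors {y, z}; <>[]p there: y:F, z:F. ✗
w: successors {x, y}; <>[]p there: x:F, y:F. ✗
x: no successors, so []<>[]p holds vacuously. ✓
y: no successors, so []<>[]p holds vacuously. ✓
z: no successors, so []<>[]p holds vacuously. ✓
That's 4 of 7 worlds, so 4/7.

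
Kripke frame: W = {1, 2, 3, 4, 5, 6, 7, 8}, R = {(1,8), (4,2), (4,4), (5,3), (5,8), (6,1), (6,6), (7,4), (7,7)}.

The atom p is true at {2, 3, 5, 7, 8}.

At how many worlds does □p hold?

5

1: successors {8}; p there: 8:T. ✓
2: no successors, so □p holds vacuously. ✓
3: no successors, so □p holds vacuously. ✓
4: successors {2, 4}; p there: 2:T, 4:F. ✗
5: successors {3, 8}; p there: 3:T, 8:T. ✓
6: successors {1, 6}; p there: 1:F, 6:F. ✗
7: successors {4, 7}; p there: 4:F, 7:T. ✗
8: no successors, so □p holds vacuously. ✓
Satisfying worlds: {1, 2, 3, 5, 8}.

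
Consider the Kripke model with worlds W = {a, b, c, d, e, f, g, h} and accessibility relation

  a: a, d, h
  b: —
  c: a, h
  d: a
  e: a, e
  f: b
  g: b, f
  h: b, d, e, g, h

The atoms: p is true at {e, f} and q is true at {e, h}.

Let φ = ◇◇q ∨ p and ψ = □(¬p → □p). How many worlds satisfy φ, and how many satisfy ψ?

6 and 3

For ◇◇q ∨ p:
a: ◇◇q is T, p is F. ✓
b: ◇◇q is F, p is F. ✗
c: ◇◇q is T, p is F. ✓
d: ◇◇q is T, p is F. ✓
e: ◇◇q is T, p is T. ✓
f: ◇◇q is F, p is T. ✓
g: ◇◇q is F, p is F. ✗
h: ◇◇q is T, p is F. ✓
— 6 worlds.
For □(¬p → □p):
a: successors {a, d, h}; ¬p → □p there: a:F, d:F, h:F. ✗
b: no successors, so □(¬p → □p) holds vacuously. ✓
c: successors {a, h}; ¬p → □p there: a:F, h:F. ✗
d: successors {a}; ¬p → □p there: a:F. ✗
e: successors {a, e}; ¬p → □p there: a:F, e:T. ✗
f: successors {b}; ¬p → □p there: b:T. ✓
g: successors {b, f}; ¬p → □p there: b:T, f:T. ✓
h: successors {b, d, e, g, h}; ¬p → □p there: b:T, d:F, e:T, g:F, h:F. ✗
— 3 worlds.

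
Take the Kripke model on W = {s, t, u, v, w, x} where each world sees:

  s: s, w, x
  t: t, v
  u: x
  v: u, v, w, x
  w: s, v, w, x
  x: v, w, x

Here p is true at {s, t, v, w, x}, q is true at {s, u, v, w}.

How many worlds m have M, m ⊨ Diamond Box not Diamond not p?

3

s: successors {s, w, x}; Box not Diamond not p there: s:T, w:F, x:F. ✓
t: successors {t, v}; Box not Diamond not p there: t:F, v:F. ✗
u: successors {x}; Box not Diamond not p there: x:F. ✗
v: successors {u, v, w, x}; Box not Diamond not p there: u:T, v:F, w:F, x:F. ✓
w: successors {s, v, w, x}; Box not Diamond not p there: s:T, v:F, w:F, x:F. ✓
x: successors {v, w, x}; Box not Diamond not p there: v:F, w:F, x:F. ✗
Satisfying worlds: {s, v, w}.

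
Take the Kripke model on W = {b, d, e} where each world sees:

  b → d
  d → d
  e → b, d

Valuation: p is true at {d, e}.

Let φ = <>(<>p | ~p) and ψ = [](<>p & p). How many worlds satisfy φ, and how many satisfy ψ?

3 and 2

For <>(<>p | ~p):
b: successors {d}; <>p | ~p there: d:T. ✓
d: successors {d}; <>p | ~p there: d:T. ✓
e: successors {b, d}; <>p | ~p there: b:T, d:T. ✓
— 3 worlds.
For [](<>p & p):
b: successors {d}; <>p & p there: d:T. ✓
d: successors {d}; <>p & p there: d:T. ✓
e: successors {b, d}; <>p & p there: b:F, d:T. ✗
— 2 worlds.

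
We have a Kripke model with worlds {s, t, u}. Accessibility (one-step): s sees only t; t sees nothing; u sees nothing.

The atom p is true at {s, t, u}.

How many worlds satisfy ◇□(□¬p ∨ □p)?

s: successors {t}; □(□¬p ∨ □p) there: t:T. ✓
t: no successors, so ◇□(□¬p ∨ □p) fails. ✗
u: no successors, so ◇□(□¬p ∨ □p) fails. ✗
Satisfying worlds: {s}.

1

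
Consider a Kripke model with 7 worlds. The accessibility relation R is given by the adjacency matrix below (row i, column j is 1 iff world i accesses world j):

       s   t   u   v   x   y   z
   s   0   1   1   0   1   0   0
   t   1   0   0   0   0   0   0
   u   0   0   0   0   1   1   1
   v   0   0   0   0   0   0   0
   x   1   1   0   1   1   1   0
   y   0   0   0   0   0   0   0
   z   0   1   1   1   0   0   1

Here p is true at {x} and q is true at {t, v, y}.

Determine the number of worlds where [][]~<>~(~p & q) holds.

2

s: successors {t, u, x}; []~<>~(~p & q) there: t:F, u:F, x:F. ✗
t: successors {s}; []~<>~(~p & q) there: s:F. ✗
u: successors {x, y, z}; []~<>~(~p & q) there: x:F, y:T, z:F. ✗
v: no successors, so [][]~<>~(~p & q) holds vacuously. ✓
x: successors {s, t, v, x, y}; []~<>~(~p & q) there: s:F, t:F, v:T, x:F, y:T. ✗
y: no successors, so [][]~<>~(~p & q) holds vacuously. ✓
z: successors {t, u, v, z}; []~<>~(~p & q) there: t:F, u:F, v:T, z:F. ✗
Satisfying worlds: {v, y}.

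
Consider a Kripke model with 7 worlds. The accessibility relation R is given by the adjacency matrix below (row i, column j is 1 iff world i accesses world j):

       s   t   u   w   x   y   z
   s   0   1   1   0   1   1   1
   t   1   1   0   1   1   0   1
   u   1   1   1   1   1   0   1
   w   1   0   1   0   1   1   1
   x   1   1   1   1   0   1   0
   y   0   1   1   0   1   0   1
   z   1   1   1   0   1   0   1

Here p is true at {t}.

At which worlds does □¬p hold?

s: successors {t, u, x, y, z}; ¬p there: t:F, u:T, x:T, y:T, z:T. ✗
t: successors {s, t, w, x, z}; ¬p there: s:T, t:F, w:T, x:T, z:T. ✗
u: successors {s, t, u, w, x, z}; ¬p there: s:T, t:F, u:T, w:T, x:T, z:T. ✗
w: successors {s, u, x, y, z}; ¬p there: s:T, u:T, x:T, y:T, z:T. ✓
x: successors {s, t, u, w, y}; ¬p there: s:T, t:F, u:T, w:T, y:T. ✗
y: successors {t, u, x, z}; ¬p there: t:F, u:T, x:T, z:T. ✗
z: successors {s, t, u, x, z}; ¬p there: s:T, t:F, u:T, x:T, z:T. ✗

{w}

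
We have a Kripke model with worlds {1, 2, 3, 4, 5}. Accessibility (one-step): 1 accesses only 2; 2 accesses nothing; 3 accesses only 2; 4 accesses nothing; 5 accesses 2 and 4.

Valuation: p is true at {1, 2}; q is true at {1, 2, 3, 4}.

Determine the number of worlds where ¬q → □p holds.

1: ¬q is F, □p is T. ✓
2: ¬q is F, □p is T. ✓
3: ¬q is F, □p is T. ✓
4: ¬q is F, □p is T. ✓
5: ¬q is T, □p is F. ✗
Satisfying worlds: {1, 2, 3, 4}.

4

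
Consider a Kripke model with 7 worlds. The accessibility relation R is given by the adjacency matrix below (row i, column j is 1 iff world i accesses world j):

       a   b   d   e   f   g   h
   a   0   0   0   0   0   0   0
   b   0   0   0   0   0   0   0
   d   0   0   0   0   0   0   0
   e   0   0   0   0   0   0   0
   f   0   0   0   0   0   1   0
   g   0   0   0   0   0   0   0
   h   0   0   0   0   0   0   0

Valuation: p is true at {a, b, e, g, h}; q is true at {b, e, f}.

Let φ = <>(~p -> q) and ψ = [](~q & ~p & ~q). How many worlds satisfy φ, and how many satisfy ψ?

For <>(~p -> q):
a: no successors, so <>(~p -> q) fails. ✗
b: no successors, so <>(~p -> q) fails. ✗
d: no successors, so <>(~p -> q) fails. ✗
e: no successors, so <>(~p -> q) fails. ✗
f: successors {g}; ~p -> q there: g:T. ✓
g: no successors, so <>(~p -> q) fails. ✗
h: no successors, so <>(~p -> q) fails. ✗
— 1 world.
For [](~q & ~p & ~q):
a: no successors, so [](~q & ~p & ~q) holds vacuously. ✓
b: no successors, so [](~q & ~p & ~q) holds vacuously. ✓
d: no successors, so [](~q & ~p & ~q) holds vacuously. ✓
e: no successors, so [](~q & ~p & ~q) holds vacuously. ✓
f: successors {g}; ~q & ~p & ~q there: g:F. ✗
g: no successors, so [](~q & ~p & ~q) holds vacuously. ✓
h: no successors, so [](~q & ~p & ~q) holds vacuously. ✓
— 6 worlds.

1 and 6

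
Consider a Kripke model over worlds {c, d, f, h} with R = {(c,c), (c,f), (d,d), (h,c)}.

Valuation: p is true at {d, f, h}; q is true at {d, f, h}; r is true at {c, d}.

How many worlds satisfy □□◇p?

c: successors {c, f}; □◇p there: c:F, f:T. ✗
d: successors {d}; □◇p there: d:T. ✓
f: no successors, so □□◇p holds vacuously. ✓
h: successors {c}; □◇p there: c:F. ✗
Satisfying worlds: {d, f}.

2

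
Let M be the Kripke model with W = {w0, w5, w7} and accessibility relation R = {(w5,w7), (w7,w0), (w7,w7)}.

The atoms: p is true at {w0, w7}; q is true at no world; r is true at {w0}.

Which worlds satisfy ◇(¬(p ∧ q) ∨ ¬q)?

{w5, w7}

w0: no successors, so ◇(¬(p ∧ q) ∨ ¬q) fails. ✗
w5: successors {w7}; ¬(p ∧ q) ∨ ¬q there: w7:T. ✓
w7: successors {w0, w7}; ¬(p ∧ q) ∨ ¬q there: w0:T, w7:T. ✓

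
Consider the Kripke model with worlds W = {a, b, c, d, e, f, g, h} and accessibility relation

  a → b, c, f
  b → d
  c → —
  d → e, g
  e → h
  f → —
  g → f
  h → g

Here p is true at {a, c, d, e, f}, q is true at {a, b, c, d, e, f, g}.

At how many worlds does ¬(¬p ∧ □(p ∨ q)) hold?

5

a: ¬p ∧ □(p ∨ q) is F. ✓
b: ¬p ∧ □(p ∨ q) is T. ✗
c: ¬p ∧ □(p ∨ q) is F. ✓
d: ¬p ∧ □(p ∨ q) is F. ✓
e: ¬p ∧ □(p ∨ q) is F. ✓
f: ¬p ∧ □(p ∨ q) is F. ✓
g: ¬p ∧ □(p ∨ q) is T. ✗
h: ¬p ∧ □(p ∨ q) is T. ✗
Satisfying worlds: {a, c, d, e, f}.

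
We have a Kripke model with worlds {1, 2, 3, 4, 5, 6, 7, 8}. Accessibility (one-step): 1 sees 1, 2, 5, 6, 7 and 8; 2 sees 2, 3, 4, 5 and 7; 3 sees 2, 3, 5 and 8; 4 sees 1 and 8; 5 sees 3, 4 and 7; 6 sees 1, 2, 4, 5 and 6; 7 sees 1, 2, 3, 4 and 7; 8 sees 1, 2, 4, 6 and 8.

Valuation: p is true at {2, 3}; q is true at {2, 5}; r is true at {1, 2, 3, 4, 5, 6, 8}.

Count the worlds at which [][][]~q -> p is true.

8

1: [][][]~q is F, p is F. ✓
2: [][][]~q is F, p is T. ✓
3: [][][]~q is F, p is T. ✓
4: [][][]~q is F, p is F. ✓
5: [][][]~q is F, p is F. ✓
6: [][][]~q is F, p is F. ✓
7: [][][]~q is F, p is F. ✓
8: [][][]~q is F, p is F. ✓
Satisfying worlds: {1, 2, 3, 4, 5, 6, 7, 8}.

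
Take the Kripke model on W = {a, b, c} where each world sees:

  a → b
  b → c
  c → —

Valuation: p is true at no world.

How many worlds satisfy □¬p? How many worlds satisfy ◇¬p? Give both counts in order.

For □¬p:
a: successors {b}; ¬p there: b:T. ✓
b: successors {c}; ¬p there: c:T. ✓
c: no successors, so □¬p holds vacuously. ✓
— 3 worlds.
For ◇¬p:
a: successors {b}; ¬p there: b:T. ✓
b: successors {c}; ¬p there: c:T. ✓
c: no successors, so ◇¬p fails. ✗
— 2 worlds.

3 and 2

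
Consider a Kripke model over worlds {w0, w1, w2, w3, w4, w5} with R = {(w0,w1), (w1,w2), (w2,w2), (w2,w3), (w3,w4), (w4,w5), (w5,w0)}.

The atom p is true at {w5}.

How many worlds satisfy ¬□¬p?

1

w0: □¬p is T. ✗
w1: □¬p is T. ✗
w2: □¬p is T. ✗
w3: □¬p is T. ✗
w4: □¬p is F. ✓
w5: □¬p is T. ✗
Satisfying worlds: {w4}.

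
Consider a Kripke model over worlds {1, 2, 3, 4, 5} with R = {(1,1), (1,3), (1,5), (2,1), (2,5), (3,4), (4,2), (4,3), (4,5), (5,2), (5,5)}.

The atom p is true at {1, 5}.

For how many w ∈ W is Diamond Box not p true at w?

1: successors {1, 3, 5}; Box not p there: 1:F, 3:T, 5:F. ✓
2: successors {1, 5}; Box not p there: 1:F, 5:F. ✗
3: successors {4}; Box not p there: 4:F. ✗
4: successors {2, 3, 5}; Box not p there: 2:F, 3:T, 5:F. ✓
5: successors {2, 5}; Box not p there: 2:F, 5:F. ✗
Satisfying worlds: {1, 4}.

2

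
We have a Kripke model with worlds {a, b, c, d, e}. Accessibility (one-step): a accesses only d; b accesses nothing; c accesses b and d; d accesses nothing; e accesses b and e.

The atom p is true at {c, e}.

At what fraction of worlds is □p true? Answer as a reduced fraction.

a: successors {d}; p there: d:F. ✗
b: no successors, so □p holds vacuously. ✓
c: successors {b, d}; p there: b:F, d:F. ✗
d: no successors, so □p holds vacuously. ✓
e: successors {b, e}; p there: b:F, e:T. ✗
That's 2 of 5 worlds, so 2/5.

2/5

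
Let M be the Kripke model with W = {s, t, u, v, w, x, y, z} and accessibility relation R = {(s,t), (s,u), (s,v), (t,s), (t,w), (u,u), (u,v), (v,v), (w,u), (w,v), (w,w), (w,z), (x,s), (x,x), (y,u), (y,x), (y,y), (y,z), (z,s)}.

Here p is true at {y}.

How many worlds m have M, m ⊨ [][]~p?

s: successors {t, u, v}; []~p there: t:T, u:T, v:T. ✓
t: successors {s, w}; []~p there: s:T, w:T. ✓
u: successors {u, v}; []~p there: u:T, v:T. ✓
v: successors {v}; []~p there: v:T. ✓
w: successors {u, v, w, z}; []~p there: u:T, v:T, w:T, z:T. ✓
x: successors {s, x}; []~p there: s:T, x:T. ✓
y: successors {u, x, y, z}; []~p there: u:T, x:T, y:F, z:T. ✗
z: successors {s}; []~p there: s:T. ✓
Satisfying worlds: {s, t, u, v, w, x, z}.

7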